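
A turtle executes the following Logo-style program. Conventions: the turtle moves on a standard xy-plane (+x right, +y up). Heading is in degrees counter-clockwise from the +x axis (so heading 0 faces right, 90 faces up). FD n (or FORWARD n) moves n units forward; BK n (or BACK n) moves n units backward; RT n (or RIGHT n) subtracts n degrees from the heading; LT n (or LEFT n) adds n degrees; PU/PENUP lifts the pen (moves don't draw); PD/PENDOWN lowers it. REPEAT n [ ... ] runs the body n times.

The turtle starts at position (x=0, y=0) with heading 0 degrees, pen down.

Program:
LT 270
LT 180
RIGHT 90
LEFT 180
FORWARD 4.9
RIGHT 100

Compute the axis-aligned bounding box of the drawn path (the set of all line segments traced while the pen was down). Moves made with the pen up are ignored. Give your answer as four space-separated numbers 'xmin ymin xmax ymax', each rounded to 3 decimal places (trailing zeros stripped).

Answer: -4.9 0 0 0

Derivation:
Executing turtle program step by step:
Start: pos=(0,0), heading=0, pen down
LT 270: heading 0 -> 270
LT 180: heading 270 -> 90
RT 90: heading 90 -> 0
LT 180: heading 0 -> 180
FD 4.9: (0,0) -> (-4.9,0) [heading=180, draw]
RT 100: heading 180 -> 80
Final: pos=(-4.9,0), heading=80, 1 segment(s) drawn

Segment endpoints: x in {-4.9, 0}, y in {0, 0}
xmin=-4.9, ymin=0, xmax=0, ymax=0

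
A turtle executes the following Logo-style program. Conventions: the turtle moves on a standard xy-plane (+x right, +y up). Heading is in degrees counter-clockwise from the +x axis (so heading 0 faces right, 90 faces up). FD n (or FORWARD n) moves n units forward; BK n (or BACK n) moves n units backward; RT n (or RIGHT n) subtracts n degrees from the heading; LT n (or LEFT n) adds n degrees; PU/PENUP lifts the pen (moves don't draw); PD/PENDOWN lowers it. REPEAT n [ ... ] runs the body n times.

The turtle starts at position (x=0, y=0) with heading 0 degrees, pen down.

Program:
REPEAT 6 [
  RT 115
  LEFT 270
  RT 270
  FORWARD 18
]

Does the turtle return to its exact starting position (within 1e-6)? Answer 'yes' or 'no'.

Answer: no

Derivation:
Executing turtle program step by step:
Start: pos=(0,0), heading=0, pen down
REPEAT 6 [
  -- iteration 1/6 --
  RT 115: heading 0 -> 245
  LT 270: heading 245 -> 155
  RT 270: heading 155 -> 245
  FD 18: (0,0) -> (-7.607,-16.314) [heading=245, draw]
  -- iteration 2/6 --
  RT 115: heading 245 -> 130
  LT 270: heading 130 -> 40
  RT 270: heading 40 -> 130
  FD 18: (-7.607,-16.314) -> (-19.177,-2.525) [heading=130, draw]
  -- iteration 3/6 --
  RT 115: heading 130 -> 15
  LT 270: heading 15 -> 285
  RT 270: heading 285 -> 15
  FD 18: (-19.177,-2.525) -> (-1.791,2.134) [heading=15, draw]
  -- iteration 4/6 --
  RT 115: heading 15 -> 260
  LT 270: heading 260 -> 170
  RT 270: heading 170 -> 260
  FD 18: (-1.791,2.134) -> (-4.916,-15.593) [heading=260, draw]
  -- iteration 5/6 --
  RT 115: heading 260 -> 145
  LT 270: heading 145 -> 55
  RT 270: heading 55 -> 145
  FD 18: (-4.916,-15.593) -> (-19.661,-5.268) [heading=145, draw]
  -- iteration 6/6 --
  RT 115: heading 145 -> 30
  LT 270: heading 30 -> 300
  RT 270: heading 300 -> 30
  FD 18: (-19.661,-5.268) -> (-4.073,3.732) [heading=30, draw]
]
Final: pos=(-4.073,3.732), heading=30, 6 segment(s) drawn

Start position: (0, 0)
Final position: (-4.073, 3.732)
Distance = 5.524; >= 1e-6 -> NOT closed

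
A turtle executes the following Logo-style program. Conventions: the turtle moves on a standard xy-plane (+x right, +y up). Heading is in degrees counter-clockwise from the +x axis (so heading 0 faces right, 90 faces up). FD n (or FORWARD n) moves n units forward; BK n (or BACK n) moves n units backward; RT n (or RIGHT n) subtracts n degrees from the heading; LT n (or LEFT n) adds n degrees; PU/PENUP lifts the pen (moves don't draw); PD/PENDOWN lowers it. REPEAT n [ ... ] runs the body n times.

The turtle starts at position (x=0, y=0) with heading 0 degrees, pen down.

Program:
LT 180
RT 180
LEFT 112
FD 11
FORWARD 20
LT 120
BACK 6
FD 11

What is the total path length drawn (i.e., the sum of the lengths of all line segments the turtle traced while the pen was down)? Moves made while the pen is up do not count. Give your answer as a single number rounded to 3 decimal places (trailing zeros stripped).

Answer: 48

Derivation:
Executing turtle program step by step:
Start: pos=(0,0), heading=0, pen down
LT 180: heading 0 -> 180
RT 180: heading 180 -> 0
LT 112: heading 0 -> 112
FD 11: (0,0) -> (-4.121,10.199) [heading=112, draw]
FD 20: (-4.121,10.199) -> (-11.613,28.743) [heading=112, draw]
LT 120: heading 112 -> 232
BK 6: (-11.613,28.743) -> (-7.919,33.471) [heading=232, draw]
FD 11: (-7.919,33.471) -> (-14.691,24.803) [heading=232, draw]
Final: pos=(-14.691,24.803), heading=232, 4 segment(s) drawn

Segment lengths:
  seg 1: (0,0) -> (-4.121,10.199), length = 11
  seg 2: (-4.121,10.199) -> (-11.613,28.743), length = 20
  seg 3: (-11.613,28.743) -> (-7.919,33.471), length = 6
  seg 4: (-7.919,33.471) -> (-14.691,24.803), length = 11
Total = 48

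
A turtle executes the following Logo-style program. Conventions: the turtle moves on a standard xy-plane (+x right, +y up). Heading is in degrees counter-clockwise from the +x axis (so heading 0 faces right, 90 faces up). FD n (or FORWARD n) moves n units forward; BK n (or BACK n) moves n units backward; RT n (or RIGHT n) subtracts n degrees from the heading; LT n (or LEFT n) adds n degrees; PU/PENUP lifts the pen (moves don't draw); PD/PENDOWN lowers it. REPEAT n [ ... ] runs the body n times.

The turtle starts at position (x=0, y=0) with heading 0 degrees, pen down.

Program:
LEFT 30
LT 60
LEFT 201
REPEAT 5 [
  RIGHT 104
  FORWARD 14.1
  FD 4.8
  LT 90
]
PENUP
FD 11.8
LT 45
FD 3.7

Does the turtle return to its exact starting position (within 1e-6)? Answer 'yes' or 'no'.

Executing turtle program step by step:
Start: pos=(0,0), heading=0, pen down
LT 30: heading 0 -> 30
LT 60: heading 30 -> 90
LT 201: heading 90 -> 291
REPEAT 5 [
  -- iteration 1/5 --
  RT 104: heading 291 -> 187
  FD 14.1: (0,0) -> (-13.995,-1.718) [heading=187, draw]
  FD 4.8: (-13.995,-1.718) -> (-18.759,-2.303) [heading=187, draw]
  LT 90: heading 187 -> 277
  -- iteration 2/5 --
  RT 104: heading 277 -> 173
  FD 14.1: (-18.759,-2.303) -> (-32.754,-0.585) [heading=173, draw]
  FD 4.8: (-32.754,-0.585) -> (-37.518,0) [heading=173, draw]
  LT 90: heading 173 -> 263
  -- iteration 3/5 --
  RT 104: heading 263 -> 159
  FD 14.1: (-37.518,0) -> (-50.682,5.053) [heading=159, draw]
  FD 4.8: (-50.682,5.053) -> (-55.163,6.773) [heading=159, draw]
  LT 90: heading 159 -> 249
  -- iteration 4/5 --
  RT 104: heading 249 -> 145
  FD 14.1: (-55.163,6.773) -> (-66.713,14.861) [heading=145, draw]
  FD 4.8: (-66.713,14.861) -> (-70.645,17.614) [heading=145, draw]
  LT 90: heading 145 -> 235
  -- iteration 5/5 --
  RT 104: heading 235 -> 131
  FD 14.1: (-70.645,17.614) -> (-79.895,28.255) [heading=131, draw]
  FD 4.8: (-79.895,28.255) -> (-83.044,31.878) [heading=131, draw]
  LT 90: heading 131 -> 221
]
PU: pen up
FD 11.8: (-83.044,31.878) -> (-91.95,24.136) [heading=221, move]
LT 45: heading 221 -> 266
FD 3.7: (-91.95,24.136) -> (-92.208,20.445) [heading=266, move]
Final: pos=(-92.208,20.445), heading=266, 10 segment(s) drawn

Start position: (0, 0)
Final position: (-92.208, 20.445)
Distance = 94.448; >= 1e-6 -> NOT closed

Answer: no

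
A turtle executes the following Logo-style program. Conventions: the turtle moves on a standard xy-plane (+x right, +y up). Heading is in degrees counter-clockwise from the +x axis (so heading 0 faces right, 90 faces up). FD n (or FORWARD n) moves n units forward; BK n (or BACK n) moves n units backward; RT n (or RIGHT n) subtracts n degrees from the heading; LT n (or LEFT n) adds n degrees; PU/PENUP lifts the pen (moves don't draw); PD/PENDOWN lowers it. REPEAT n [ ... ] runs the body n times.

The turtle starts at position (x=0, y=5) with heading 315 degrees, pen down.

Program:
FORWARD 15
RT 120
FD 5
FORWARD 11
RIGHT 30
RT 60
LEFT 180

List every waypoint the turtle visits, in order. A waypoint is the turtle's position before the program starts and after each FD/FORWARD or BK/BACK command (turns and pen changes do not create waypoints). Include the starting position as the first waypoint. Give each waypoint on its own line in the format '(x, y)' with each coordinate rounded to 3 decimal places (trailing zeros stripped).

Answer: (0, 5)
(10.607, -5.607)
(5.777, -6.901)
(-4.848, -9.748)

Derivation:
Executing turtle program step by step:
Start: pos=(0,5), heading=315, pen down
FD 15: (0,5) -> (10.607,-5.607) [heading=315, draw]
RT 120: heading 315 -> 195
FD 5: (10.607,-5.607) -> (5.777,-6.901) [heading=195, draw]
FD 11: (5.777,-6.901) -> (-4.848,-9.748) [heading=195, draw]
RT 30: heading 195 -> 165
RT 60: heading 165 -> 105
LT 180: heading 105 -> 285
Final: pos=(-4.848,-9.748), heading=285, 3 segment(s) drawn
Waypoints (4 total):
(0, 5)
(10.607, -5.607)
(5.777, -6.901)
(-4.848, -9.748)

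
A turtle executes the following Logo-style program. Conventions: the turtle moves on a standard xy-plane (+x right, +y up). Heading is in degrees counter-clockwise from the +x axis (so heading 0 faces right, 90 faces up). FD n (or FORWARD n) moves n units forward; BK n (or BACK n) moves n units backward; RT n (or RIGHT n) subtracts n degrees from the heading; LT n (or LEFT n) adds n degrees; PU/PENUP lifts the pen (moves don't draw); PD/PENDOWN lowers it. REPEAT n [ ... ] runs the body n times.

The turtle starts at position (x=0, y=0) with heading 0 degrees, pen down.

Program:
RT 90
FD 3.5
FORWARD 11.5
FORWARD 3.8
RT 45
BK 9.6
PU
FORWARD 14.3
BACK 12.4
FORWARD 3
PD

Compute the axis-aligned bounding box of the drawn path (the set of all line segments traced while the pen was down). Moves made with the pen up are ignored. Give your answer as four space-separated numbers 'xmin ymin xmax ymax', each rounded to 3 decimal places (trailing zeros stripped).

Executing turtle program step by step:
Start: pos=(0,0), heading=0, pen down
RT 90: heading 0 -> 270
FD 3.5: (0,0) -> (0,-3.5) [heading=270, draw]
FD 11.5: (0,-3.5) -> (0,-15) [heading=270, draw]
FD 3.8: (0,-15) -> (0,-18.8) [heading=270, draw]
RT 45: heading 270 -> 225
BK 9.6: (0,-18.8) -> (6.788,-12.012) [heading=225, draw]
PU: pen up
FD 14.3: (6.788,-12.012) -> (-3.323,-22.123) [heading=225, move]
BK 12.4: (-3.323,-22.123) -> (5.445,-13.355) [heading=225, move]
FD 3: (5.445,-13.355) -> (3.323,-15.477) [heading=225, move]
PD: pen down
Final: pos=(3.323,-15.477), heading=225, 4 segment(s) drawn

Segment endpoints: x in {0, 0, 0, 0, 6.788}, y in {-18.8, -15, -12.012, -3.5, 0}
xmin=0, ymin=-18.8, xmax=6.788, ymax=0

Answer: 0 -18.8 6.788 0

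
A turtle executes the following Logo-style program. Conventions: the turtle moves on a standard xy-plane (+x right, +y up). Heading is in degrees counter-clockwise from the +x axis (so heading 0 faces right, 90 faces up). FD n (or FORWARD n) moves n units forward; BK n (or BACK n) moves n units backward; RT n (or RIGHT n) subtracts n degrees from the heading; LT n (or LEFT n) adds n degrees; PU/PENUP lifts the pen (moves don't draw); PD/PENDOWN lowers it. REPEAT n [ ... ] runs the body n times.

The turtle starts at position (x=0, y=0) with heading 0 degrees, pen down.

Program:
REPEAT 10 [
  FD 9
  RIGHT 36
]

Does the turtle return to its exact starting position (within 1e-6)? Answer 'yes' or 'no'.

Executing turtle program step by step:
Start: pos=(0,0), heading=0, pen down
REPEAT 10 [
  -- iteration 1/10 --
  FD 9: (0,0) -> (9,0) [heading=0, draw]
  RT 36: heading 0 -> 324
  -- iteration 2/10 --
  FD 9: (9,0) -> (16.281,-5.29) [heading=324, draw]
  RT 36: heading 324 -> 288
  -- iteration 3/10 --
  FD 9: (16.281,-5.29) -> (19.062,-13.85) [heading=288, draw]
  RT 36: heading 288 -> 252
  -- iteration 4/10 --
  FD 9: (19.062,-13.85) -> (16.281,-22.409) [heading=252, draw]
  RT 36: heading 252 -> 216
  -- iteration 5/10 --
  FD 9: (16.281,-22.409) -> (9,-27.699) [heading=216, draw]
  RT 36: heading 216 -> 180
  -- iteration 6/10 --
  FD 9: (9,-27.699) -> (0,-27.699) [heading=180, draw]
  RT 36: heading 180 -> 144
  -- iteration 7/10 --
  FD 9: (0,-27.699) -> (-7.281,-22.409) [heading=144, draw]
  RT 36: heading 144 -> 108
  -- iteration 8/10 --
  FD 9: (-7.281,-22.409) -> (-10.062,-13.85) [heading=108, draw]
  RT 36: heading 108 -> 72
  -- iteration 9/10 --
  FD 9: (-10.062,-13.85) -> (-7.281,-5.29) [heading=72, draw]
  RT 36: heading 72 -> 36
  -- iteration 10/10 --
  FD 9: (-7.281,-5.29) -> (0,0) [heading=36, draw]
  RT 36: heading 36 -> 0
]
Final: pos=(0,0), heading=0, 10 segment(s) drawn

Start position: (0, 0)
Final position: (0, 0)
Distance = 0; < 1e-6 -> CLOSED

Answer: yes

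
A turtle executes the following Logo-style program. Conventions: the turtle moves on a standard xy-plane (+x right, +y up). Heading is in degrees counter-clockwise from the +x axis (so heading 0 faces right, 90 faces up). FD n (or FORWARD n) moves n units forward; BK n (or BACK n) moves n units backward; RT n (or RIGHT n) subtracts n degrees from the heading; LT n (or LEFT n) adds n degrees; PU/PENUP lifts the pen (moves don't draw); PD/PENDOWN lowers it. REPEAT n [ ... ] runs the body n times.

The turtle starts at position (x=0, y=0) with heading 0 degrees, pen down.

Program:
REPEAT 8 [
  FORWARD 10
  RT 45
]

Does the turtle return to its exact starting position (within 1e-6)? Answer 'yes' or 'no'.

Executing turtle program step by step:
Start: pos=(0,0), heading=0, pen down
REPEAT 8 [
  -- iteration 1/8 --
  FD 10: (0,0) -> (10,0) [heading=0, draw]
  RT 45: heading 0 -> 315
  -- iteration 2/8 --
  FD 10: (10,0) -> (17.071,-7.071) [heading=315, draw]
  RT 45: heading 315 -> 270
  -- iteration 3/8 --
  FD 10: (17.071,-7.071) -> (17.071,-17.071) [heading=270, draw]
  RT 45: heading 270 -> 225
  -- iteration 4/8 --
  FD 10: (17.071,-17.071) -> (10,-24.142) [heading=225, draw]
  RT 45: heading 225 -> 180
  -- iteration 5/8 --
  FD 10: (10,-24.142) -> (0,-24.142) [heading=180, draw]
  RT 45: heading 180 -> 135
  -- iteration 6/8 --
  FD 10: (0,-24.142) -> (-7.071,-17.071) [heading=135, draw]
  RT 45: heading 135 -> 90
  -- iteration 7/8 --
  FD 10: (-7.071,-17.071) -> (-7.071,-7.071) [heading=90, draw]
  RT 45: heading 90 -> 45
  -- iteration 8/8 --
  FD 10: (-7.071,-7.071) -> (0,0) [heading=45, draw]
  RT 45: heading 45 -> 0
]
Final: pos=(0,0), heading=0, 8 segment(s) drawn

Start position: (0, 0)
Final position: (0, 0)
Distance = 0; < 1e-6 -> CLOSED

Answer: yes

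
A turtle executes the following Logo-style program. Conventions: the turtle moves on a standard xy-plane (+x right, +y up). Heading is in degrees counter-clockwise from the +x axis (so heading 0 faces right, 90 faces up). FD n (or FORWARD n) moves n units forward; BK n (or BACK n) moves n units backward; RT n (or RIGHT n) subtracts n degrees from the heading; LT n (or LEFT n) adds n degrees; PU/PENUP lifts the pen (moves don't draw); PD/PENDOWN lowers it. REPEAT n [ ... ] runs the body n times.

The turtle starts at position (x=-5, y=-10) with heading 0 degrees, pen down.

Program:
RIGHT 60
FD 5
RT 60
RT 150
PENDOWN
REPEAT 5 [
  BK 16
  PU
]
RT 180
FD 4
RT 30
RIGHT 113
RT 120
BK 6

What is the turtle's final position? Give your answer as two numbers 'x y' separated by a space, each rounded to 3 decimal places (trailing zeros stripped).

Executing turtle program step by step:
Start: pos=(-5,-10), heading=0, pen down
RT 60: heading 0 -> 300
FD 5: (-5,-10) -> (-2.5,-14.33) [heading=300, draw]
RT 60: heading 300 -> 240
RT 150: heading 240 -> 90
PD: pen down
REPEAT 5 [
  -- iteration 1/5 --
  BK 16: (-2.5,-14.33) -> (-2.5,-30.33) [heading=90, draw]
  PU: pen up
  -- iteration 2/5 --
  BK 16: (-2.5,-30.33) -> (-2.5,-46.33) [heading=90, move]
  PU: pen up
  -- iteration 3/5 --
  BK 16: (-2.5,-46.33) -> (-2.5,-62.33) [heading=90, move]
  PU: pen up
  -- iteration 4/5 --
  BK 16: (-2.5,-62.33) -> (-2.5,-78.33) [heading=90, move]
  PU: pen up
  -- iteration 5/5 --
  BK 16: (-2.5,-78.33) -> (-2.5,-94.33) [heading=90, move]
  PU: pen up
]
RT 180: heading 90 -> 270
FD 4: (-2.5,-94.33) -> (-2.5,-98.33) [heading=270, move]
RT 30: heading 270 -> 240
RT 113: heading 240 -> 127
RT 120: heading 127 -> 7
BK 6: (-2.5,-98.33) -> (-8.455,-99.061) [heading=7, move]
Final: pos=(-8.455,-99.061), heading=7, 2 segment(s) drawn

Answer: -8.455 -99.061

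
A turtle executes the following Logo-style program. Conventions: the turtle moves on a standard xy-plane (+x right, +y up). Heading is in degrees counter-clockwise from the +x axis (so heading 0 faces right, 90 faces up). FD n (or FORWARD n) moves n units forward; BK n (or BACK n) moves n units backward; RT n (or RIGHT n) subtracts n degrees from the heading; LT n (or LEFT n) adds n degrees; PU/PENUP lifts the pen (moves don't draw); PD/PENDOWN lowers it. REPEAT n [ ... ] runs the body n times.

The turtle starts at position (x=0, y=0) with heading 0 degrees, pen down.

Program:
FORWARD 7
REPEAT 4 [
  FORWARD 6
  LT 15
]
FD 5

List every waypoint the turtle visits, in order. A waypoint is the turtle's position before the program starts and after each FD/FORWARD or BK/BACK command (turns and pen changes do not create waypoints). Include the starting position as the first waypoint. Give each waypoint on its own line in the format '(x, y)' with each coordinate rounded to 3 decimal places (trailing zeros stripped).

Executing turtle program step by step:
Start: pos=(0,0), heading=0, pen down
FD 7: (0,0) -> (7,0) [heading=0, draw]
REPEAT 4 [
  -- iteration 1/4 --
  FD 6: (7,0) -> (13,0) [heading=0, draw]
  LT 15: heading 0 -> 15
  -- iteration 2/4 --
  FD 6: (13,0) -> (18.796,1.553) [heading=15, draw]
  LT 15: heading 15 -> 30
  -- iteration 3/4 --
  FD 6: (18.796,1.553) -> (23.992,4.553) [heading=30, draw]
  LT 15: heading 30 -> 45
  -- iteration 4/4 --
  FD 6: (23.992,4.553) -> (28.234,8.796) [heading=45, draw]
  LT 15: heading 45 -> 60
]
FD 5: (28.234,8.796) -> (30.734,13.126) [heading=60, draw]
Final: pos=(30.734,13.126), heading=60, 6 segment(s) drawn
Waypoints (7 total):
(0, 0)
(7, 0)
(13, 0)
(18.796, 1.553)
(23.992, 4.553)
(28.234, 8.796)
(30.734, 13.126)

Answer: (0, 0)
(7, 0)
(13, 0)
(18.796, 1.553)
(23.992, 4.553)
(28.234, 8.796)
(30.734, 13.126)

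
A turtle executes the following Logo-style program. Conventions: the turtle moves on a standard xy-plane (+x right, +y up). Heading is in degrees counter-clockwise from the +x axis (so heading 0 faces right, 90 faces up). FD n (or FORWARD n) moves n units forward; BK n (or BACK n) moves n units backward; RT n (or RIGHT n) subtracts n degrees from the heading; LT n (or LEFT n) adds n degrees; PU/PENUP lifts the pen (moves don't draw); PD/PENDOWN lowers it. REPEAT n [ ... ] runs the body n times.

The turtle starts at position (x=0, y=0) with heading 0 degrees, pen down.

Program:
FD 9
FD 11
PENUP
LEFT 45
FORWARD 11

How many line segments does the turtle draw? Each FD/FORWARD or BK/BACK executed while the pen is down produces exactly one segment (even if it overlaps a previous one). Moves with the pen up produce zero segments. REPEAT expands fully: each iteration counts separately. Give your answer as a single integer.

Answer: 2

Derivation:
Executing turtle program step by step:
Start: pos=(0,0), heading=0, pen down
FD 9: (0,0) -> (9,0) [heading=0, draw]
FD 11: (9,0) -> (20,0) [heading=0, draw]
PU: pen up
LT 45: heading 0 -> 45
FD 11: (20,0) -> (27.778,7.778) [heading=45, move]
Final: pos=(27.778,7.778), heading=45, 2 segment(s) drawn
Segments drawn: 2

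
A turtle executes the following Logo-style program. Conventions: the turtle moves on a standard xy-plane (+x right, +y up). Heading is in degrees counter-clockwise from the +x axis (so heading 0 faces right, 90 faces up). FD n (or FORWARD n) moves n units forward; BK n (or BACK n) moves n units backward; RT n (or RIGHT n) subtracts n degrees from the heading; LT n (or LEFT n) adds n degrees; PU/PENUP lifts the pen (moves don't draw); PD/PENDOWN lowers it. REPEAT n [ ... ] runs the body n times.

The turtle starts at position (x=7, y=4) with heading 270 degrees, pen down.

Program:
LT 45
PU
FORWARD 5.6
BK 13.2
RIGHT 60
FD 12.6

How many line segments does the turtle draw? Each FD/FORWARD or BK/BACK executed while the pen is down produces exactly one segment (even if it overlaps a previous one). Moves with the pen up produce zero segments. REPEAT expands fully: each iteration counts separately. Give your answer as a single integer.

Answer: 0

Derivation:
Executing turtle program step by step:
Start: pos=(7,4), heading=270, pen down
LT 45: heading 270 -> 315
PU: pen up
FD 5.6: (7,4) -> (10.96,0.04) [heading=315, move]
BK 13.2: (10.96,0.04) -> (1.626,9.374) [heading=315, move]
RT 60: heading 315 -> 255
FD 12.6: (1.626,9.374) -> (-1.635,-2.797) [heading=255, move]
Final: pos=(-1.635,-2.797), heading=255, 0 segment(s) drawn
Segments drawn: 0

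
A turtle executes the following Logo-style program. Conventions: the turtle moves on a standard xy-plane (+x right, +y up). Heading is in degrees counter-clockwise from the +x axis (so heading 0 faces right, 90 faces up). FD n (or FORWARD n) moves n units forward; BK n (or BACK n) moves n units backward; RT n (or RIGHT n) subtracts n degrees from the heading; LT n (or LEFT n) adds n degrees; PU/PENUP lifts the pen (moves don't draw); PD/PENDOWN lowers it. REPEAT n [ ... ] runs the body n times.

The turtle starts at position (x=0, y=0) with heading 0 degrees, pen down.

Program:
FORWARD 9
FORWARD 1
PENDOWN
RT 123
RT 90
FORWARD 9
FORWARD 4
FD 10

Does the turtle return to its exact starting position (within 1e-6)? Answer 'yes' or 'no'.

Executing turtle program step by step:
Start: pos=(0,0), heading=0, pen down
FD 9: (0,0) -> (9,0) [heading=0, draw]
FD 1: (9,0) -> (10,0) [heading=0, draw]
PD: pen down
RT 123: heading 0 -> 237
RT 90: heading 237 -> 147
FD 9: (10,0) -> (2.452,4.902) [heading=147, draw]
FD 4: (2.452,4.902) -> (-0.903,7.08) [heading=147, draw]
FD 10: (-0.903,7.08) -> (-9.289,12.527) [heading=147, draw]
Final: pos=(-9.289,12.527), heading=147, 5 segment(s) drawn

Start position: (0, 0)
Final position: (-9.289, 12.527)
Distance = 15.595; >= 1e-6 -> NOT closed

Answer: no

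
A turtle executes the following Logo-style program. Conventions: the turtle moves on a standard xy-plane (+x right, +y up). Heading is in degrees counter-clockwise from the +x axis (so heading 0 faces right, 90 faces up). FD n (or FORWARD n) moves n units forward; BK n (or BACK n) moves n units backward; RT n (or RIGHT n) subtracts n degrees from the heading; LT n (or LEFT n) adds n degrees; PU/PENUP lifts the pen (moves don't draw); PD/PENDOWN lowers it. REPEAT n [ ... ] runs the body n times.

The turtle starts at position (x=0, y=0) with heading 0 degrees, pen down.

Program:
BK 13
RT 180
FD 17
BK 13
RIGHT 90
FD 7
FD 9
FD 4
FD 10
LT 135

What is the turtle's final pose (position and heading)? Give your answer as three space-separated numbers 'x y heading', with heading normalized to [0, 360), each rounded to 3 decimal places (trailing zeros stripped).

Executing turtle program step by step:
Start: pos=(0,0), heading=0, pen down
BK 13: (0,0) -> (-13,0) [heading=0, draw]
RT 180: heading 0 -> 180
FD 17: (-13,0) -> (-30,0) [heading=180, draw]
BK 13: (-30,0) -> (-17,0) [heading=180, draw]
RT 90: heading 180 -> 90
FD 7: (-17,0) -> (-17,7) [heading=90, draw]
FD 9: (-17,7) -> (-17,16) [heading=90, draw]
FD 4: (-17,16) -> (-17,20) [heading=90, draw]
FD 10: (-17,20) -> (-17,30) [heading=90, draw]
LT 135: heading 90 -> 225
Final: pos=(-17,30), heading=225, 7 segment(s) drawn

Answer: -17 30 225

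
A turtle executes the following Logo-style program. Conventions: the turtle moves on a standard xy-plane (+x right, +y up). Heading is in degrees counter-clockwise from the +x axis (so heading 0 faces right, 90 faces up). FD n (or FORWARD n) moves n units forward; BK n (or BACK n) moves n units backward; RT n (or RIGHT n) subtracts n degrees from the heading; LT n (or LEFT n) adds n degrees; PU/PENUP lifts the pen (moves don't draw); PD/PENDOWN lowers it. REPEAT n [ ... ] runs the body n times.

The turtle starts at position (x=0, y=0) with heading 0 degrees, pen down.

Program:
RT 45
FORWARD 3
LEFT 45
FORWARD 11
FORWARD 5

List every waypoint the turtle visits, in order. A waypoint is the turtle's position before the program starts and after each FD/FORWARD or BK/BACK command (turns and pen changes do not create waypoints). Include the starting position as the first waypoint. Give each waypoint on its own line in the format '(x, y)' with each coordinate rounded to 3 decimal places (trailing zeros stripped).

Answer: (0, 0)
(2.121, -2.121)
(13.121, -2.121)
(18.121, -2.121)

Derivation:
Executing turtle program step by step:
Start: pos=(0,0), heading=0, pen down
RT 45: heading 0 -> 315
FD 3: (0,0) -> (2.121,-2.121) [heading=315, draw]
LT 45: heading 315 -> 0
FD 11: (2.121,-2.121) -> (13.121,-2.121) [heading=0, draw]
FD 5: (13.121,-2.121) -> (18.121,-2.121) [heading=0, draw]
Final: pos=(18.121,-2.121), heading=0, 3 segment(s) drawn
Waypoints (4 total):
(0, 0)
(2.121, -2.121)
(13.121, -2.121)
(18.121, -2.121)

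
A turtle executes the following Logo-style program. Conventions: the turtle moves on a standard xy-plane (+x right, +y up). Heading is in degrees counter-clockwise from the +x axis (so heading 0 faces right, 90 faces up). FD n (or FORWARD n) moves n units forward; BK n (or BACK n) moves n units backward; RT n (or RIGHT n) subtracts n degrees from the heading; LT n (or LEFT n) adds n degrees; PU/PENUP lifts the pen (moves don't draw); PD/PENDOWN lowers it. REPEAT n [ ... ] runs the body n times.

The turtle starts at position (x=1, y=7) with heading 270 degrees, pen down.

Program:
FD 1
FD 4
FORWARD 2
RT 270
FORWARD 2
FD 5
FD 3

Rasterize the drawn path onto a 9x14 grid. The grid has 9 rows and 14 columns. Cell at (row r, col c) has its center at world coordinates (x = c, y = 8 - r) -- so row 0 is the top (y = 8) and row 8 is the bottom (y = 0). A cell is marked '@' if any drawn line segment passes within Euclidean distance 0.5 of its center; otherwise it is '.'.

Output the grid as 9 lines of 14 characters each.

Segment 0: (1,7) -> (1,6)
Segment 1: (1,6) -> (1,2)
Segment 2: (1,2) -> (1,0)
Segment 3: (1,0) -> (3,0)
Segment 4: (3,0) -> (8,0)
Segment 5: (8,0) -> (11,0)

Answer: ..............
.@............
.@............
.@............
.@............
.@............
.@............
.@............
.@@@@@@@@@@@..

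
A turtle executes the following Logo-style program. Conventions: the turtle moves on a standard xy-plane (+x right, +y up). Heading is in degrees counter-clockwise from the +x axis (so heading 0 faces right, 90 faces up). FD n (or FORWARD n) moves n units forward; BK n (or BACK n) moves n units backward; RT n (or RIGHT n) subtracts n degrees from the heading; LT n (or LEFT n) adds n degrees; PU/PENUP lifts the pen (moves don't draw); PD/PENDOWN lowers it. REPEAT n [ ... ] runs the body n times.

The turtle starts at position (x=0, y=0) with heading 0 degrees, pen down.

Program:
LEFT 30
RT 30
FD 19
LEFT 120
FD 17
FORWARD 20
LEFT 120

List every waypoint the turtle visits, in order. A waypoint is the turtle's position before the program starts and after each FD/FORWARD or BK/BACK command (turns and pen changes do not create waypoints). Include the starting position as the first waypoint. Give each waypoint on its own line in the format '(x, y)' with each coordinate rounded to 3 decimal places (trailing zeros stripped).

Answer: (0, 0)
(19, 0)
(10.5, 14.722)
(0.5, 32.043)

Derivation:
Executing turtle program step by step:
Start: pos=(0,0), heading=0, pen down
LT 30: heading 0 -> 30
RT 30: heading 30 -> 0
FD 19: (0,0) -> (19,0) [heading=0, draw]
LT 120: heading 0 -> 120
FD 17: (19,0) -> (10.5,14.722) [heading=120, draw]
FD 20: (10.5,14.722) -> (0.5,32.043) [heading=120, draw]
LT 120: heading 120 -> 240
Final: pos=(0.5,32.043), heading=240, 3 segment(s) drawn
Waypoints (4 total):
(0, 0)
(19, 0)
(10.5, 14.722)
(0.5, 32.043)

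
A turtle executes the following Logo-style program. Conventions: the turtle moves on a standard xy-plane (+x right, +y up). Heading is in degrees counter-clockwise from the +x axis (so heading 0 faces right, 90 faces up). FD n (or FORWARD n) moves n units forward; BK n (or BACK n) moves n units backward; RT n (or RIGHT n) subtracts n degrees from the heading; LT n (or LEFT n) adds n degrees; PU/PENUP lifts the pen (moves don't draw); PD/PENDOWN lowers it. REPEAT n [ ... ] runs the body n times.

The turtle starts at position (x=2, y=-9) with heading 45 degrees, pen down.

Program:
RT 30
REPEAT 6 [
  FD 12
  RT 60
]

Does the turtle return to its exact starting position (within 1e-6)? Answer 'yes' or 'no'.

Answer: yes

Derivation:
Executing turtle program step by step:
Start: pos=(2,-9), heading=45, pen down
RT 30: heading 45 -> 15
REPEAT 6 [
  -- iteration 1/6 --
  FD 12: (2,-9) -> (13.591,-5.894) [heading=15, draw]
  RT 60: heading 15 -> 315
  -- iteration 2/6 --
  FD 12: (13.591,-5.894) -> (22.076,-14.379) [heading=315, draw]
  RT 60: heading 315 -> 255
  -- iteration 3/6 --
  FD 12: (22.076,-14.379) -> (18.971,-25.971) [heading=255, draw]
  RT 60: heading 255 -> 195
  -- iteration 4/6 --
  FD 12: (18.971,-25.971) -> (7.379,-29.076) [heading=195, draw]
  RT 60: heading 195 -> 135
  -- iteration 5/6 --
  FD 12: (7.379,-29.076) -> (-1.106,-20.591) [heading=135, draw]
  RT 60: heading 135 -> 75
  -- iteration 6/6 --
  FD 12: (-1.106,-20.591) -> (2,-9) [heading=75, draw]
  RT 60: heading 75 -> 15
]
Final: pos=(2,-9), heading=15, 6 segment(s) drawn

Start position: (2, -9)
Final position: (2, -9)
Distance = 0; < 1e-6 -> CLOSED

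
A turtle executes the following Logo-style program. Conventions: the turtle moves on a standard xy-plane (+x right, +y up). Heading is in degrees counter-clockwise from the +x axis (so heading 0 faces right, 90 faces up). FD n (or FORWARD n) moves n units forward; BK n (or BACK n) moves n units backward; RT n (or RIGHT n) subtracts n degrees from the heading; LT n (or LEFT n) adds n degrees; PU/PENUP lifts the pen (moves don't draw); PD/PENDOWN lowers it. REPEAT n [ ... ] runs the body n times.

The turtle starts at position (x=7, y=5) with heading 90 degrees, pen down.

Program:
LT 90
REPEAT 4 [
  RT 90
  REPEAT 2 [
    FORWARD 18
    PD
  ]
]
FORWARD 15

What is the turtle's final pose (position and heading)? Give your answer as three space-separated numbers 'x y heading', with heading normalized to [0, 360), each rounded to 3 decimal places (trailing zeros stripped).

Executing turtle program step by step:
Start: pos=(7,5), heading=90, pen down
LT 90: heading 90 -> 180
REPEAT 4 [
  -- iteration 1/4 --
  RT 90: heading 180 -> 90
  REPEAT 2 [
    -- iteration 1/2 --
    FD 18: (7,5) -> (7,23) [heading=90, draw]
    PD: pen down
    -- iteration 2/2 --
    FD 18: (7,23) -> (7,41) [heading=90, draw]
    PD: pen down
  ]
  -- iteration 2/4 --
  RT 90: heading 90 -> 0
  REPEAT 2 [
    -- iteration 1/2 --
    FD 18: (7,41) -> (25,41) [heading=0, draw]
    PD: pen down
    -- iteration 2/2 --
    FD 18: (25,41) -> (43,41) [heading=0, draw]
    PD: pen down
  ]
  -- iteration 3/4 --
  RT 90: heading 0 -> 270
  REPEAT 2 [
    -- iteration 1/2 --
    FD 18: (43,41) -> (43,23) [heading=270, draw]
    PD: pen down
    -- iteration 2/2 --
    FD 18: (43,23) -> (43,5) [heading=270, draw]
    PD: pen down
  ]
  -- iteration 4/4 --
  RT 90: heading 270 -> 180
  REPEAT 2 [
    -- iteration 1/2 --
    FD 18: (43,5) -> (25,5) [heading=180, draw]
    PD: pen down
    -- iteration 2/2 --
    FD 18: (25,5) -> (7,5) [heading=180, draw]
    PD: pen down
  ]
]
FD 15: (7,5) -> (-8,5) [heading=180, draw]
Final: pos=(-8,5), heading=180, 9 segment(s) drawn

Answer: -8 5 180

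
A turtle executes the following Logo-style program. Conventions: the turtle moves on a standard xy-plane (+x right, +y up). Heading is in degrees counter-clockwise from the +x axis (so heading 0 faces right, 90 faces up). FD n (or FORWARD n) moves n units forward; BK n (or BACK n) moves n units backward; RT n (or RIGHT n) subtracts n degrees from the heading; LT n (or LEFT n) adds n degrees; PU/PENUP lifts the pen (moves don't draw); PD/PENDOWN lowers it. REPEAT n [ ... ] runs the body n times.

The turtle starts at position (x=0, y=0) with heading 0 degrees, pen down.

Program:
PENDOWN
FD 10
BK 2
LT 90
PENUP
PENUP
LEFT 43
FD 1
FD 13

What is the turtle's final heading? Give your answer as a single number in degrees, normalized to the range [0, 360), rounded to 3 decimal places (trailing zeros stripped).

Answer: 133

Derivation:
Executing turtle program step by step:
Start: pos=(0,0), heading=0, pen down
PD: pen down
FD 10: (0,0) -> (10,0) [heading=0, draw]
BK 2: (10,0) -> (8,0) [heading=0, draw]
LT 90: heading 0 -> 90
PU: pen up
PU: pen up
LT 43: heading 90 -> 133
FD 1: (8,0) -> (7.318,0.731) [heading=133, move]
FD 13: (7.318,0.731) -> (-1.548,10.239) [heading=133, move]
Final: pos=(-1.548,10.239), heading=133, 2 segment(s) drawn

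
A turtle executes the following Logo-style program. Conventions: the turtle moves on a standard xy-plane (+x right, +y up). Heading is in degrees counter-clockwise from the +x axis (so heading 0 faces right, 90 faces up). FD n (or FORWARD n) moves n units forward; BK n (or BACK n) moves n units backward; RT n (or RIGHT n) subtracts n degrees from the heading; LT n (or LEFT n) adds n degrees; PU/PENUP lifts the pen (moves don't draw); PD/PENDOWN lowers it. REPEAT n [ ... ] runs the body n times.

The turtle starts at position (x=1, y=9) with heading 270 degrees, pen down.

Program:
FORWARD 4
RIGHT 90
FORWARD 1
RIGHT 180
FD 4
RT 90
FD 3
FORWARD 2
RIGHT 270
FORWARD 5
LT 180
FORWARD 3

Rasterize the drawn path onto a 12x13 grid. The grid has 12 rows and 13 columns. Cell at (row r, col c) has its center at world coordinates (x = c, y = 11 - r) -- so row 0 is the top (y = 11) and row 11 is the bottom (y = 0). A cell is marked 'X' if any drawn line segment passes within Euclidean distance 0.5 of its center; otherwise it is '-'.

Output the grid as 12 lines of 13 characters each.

Segment 0: (1,9) -> (1,5)
Segment 1: (1,5) -> (-0,5)
Segment 2: (-0,5) -> (4,5)
Segment 3: (4,5) -> (4,2)
Segment 4: (4,2) -> (4,0)
Segment 5: (4,0) -> (9,0)
Segment 6: (9,0) -> (6,0)

Answer: -------------
-------------
-X-----------
-X-----------
-X-----------
-X-----------
XXXXX--------
----X--------
----X--------
----X--------
----X--------
----XXXXXX---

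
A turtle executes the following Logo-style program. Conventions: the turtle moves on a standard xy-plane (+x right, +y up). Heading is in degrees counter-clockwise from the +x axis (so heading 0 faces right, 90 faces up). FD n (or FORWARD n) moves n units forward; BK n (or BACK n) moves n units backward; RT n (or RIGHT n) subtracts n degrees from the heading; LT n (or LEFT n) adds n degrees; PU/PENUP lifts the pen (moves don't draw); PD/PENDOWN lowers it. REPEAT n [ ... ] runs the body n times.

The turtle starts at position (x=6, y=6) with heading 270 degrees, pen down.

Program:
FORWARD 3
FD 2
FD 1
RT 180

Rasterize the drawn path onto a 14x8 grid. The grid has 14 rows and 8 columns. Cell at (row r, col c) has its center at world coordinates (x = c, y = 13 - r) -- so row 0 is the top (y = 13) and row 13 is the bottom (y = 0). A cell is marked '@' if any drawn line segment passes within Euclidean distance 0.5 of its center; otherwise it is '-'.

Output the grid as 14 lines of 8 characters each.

Answer: --------
--------
--------
--------
--------
--------
--------
------@-
------@-
------@-
------@-
------@-
------@-
------@-

Derivation:
Segment 0: (6,6) -> (6,3)
Segment 1: (6,3) -> (6,1)
Segment 2: (6,1) -> (6,0)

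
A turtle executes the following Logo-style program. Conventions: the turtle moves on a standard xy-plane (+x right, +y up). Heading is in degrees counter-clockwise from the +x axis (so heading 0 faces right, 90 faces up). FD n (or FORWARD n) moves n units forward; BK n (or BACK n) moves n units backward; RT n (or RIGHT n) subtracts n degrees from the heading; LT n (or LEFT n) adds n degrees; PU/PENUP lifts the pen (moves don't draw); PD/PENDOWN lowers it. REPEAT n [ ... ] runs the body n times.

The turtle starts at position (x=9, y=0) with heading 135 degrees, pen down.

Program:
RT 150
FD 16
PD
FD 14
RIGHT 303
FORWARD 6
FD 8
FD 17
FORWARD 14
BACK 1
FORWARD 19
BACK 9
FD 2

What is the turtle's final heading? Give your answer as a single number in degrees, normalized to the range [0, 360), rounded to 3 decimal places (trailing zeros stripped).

Executing turtle program step by step:
Start: pos=(9,0), heading=135, pen down
RT 150: heading 135 -> 345
FD 16: (9,0) -> (24.455,-4.141) [heading=345, draw]
PD: pen down
FD 14: (24.455,-4.141) -> (37.978,-7.765) [heading=345, draw]
RT 303: heading 345 -> 42
FD 6: (37.978,-7.765) -> (42.437,-3.75) [heading=42, draw]
FD 8: (42.437,-3.75) -> (48.382,1.603) [heading=42, draw]
FD 17: (48.382,1.603) -> (61.015,12.978) [heading=42, draw]
FD 14: (61.015,12.978) -> (71.419,22.346) [heading=42, draw]
BK 1: (71.419,22.346) -> (70.676,21.677) [heading=42, draw]
FD 19: (70.676,21.677) -> (84.796,34.391) [heading=42, draw]
BK 9: (84.796,34.391) -> (78.108,28.368) [heading=42, draw]
FD 2: (78.108,28.368) -> (79.594,29.707) [heading=42, draw]
Final: pos=(79.594,29.707), heading=42, 10 segment(s) drawn

Answer: 42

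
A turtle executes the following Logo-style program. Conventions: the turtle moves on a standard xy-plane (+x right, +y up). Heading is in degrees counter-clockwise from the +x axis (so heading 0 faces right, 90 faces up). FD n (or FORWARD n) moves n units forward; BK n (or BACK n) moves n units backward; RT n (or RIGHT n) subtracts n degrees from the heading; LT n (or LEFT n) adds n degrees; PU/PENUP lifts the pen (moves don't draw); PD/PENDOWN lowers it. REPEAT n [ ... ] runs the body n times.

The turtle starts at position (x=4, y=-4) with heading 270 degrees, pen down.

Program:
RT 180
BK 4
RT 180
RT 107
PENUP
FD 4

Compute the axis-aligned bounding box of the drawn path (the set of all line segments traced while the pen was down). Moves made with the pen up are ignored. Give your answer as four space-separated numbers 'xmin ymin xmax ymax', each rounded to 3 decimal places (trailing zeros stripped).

Executing turtle program step by step:
Start: pos=(4,-4), heading=270, pen down
RT 180: heading 270 -> 90
BK 4: (4,-4) -> (4,-8) [heading=90, draw]
RT 180: heading 90 -> 270
RT 107: heading 270 -> 163
PU: pen up
FD 4: (4,-8) -> (0.175,-6.831) [heading=163, move]
Final: pos=(0.175,-6.831), heading=163, 1 segment(s) drawn

Segment endpoints: x in {4, 4}, y in {-8, -4}
xmin=4, ymin=-8, xmax=4, ymax=-4

Answer: 4 -8 4 -4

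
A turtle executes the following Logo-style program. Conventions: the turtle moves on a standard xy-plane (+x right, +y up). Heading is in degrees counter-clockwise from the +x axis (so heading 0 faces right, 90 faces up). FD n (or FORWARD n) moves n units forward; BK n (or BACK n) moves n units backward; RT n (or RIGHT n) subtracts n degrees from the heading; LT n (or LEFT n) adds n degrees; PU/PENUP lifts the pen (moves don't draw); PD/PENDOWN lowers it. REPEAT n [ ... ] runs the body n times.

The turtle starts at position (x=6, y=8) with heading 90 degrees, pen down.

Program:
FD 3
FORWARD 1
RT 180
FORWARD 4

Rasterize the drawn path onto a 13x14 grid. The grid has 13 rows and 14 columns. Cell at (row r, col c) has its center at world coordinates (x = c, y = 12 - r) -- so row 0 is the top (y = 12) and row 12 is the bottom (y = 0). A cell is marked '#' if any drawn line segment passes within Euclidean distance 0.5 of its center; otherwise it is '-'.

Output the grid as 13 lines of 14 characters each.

Segment 0: (6,8) -> (6,11)
Segment 1: (6,11) -> (6,12)
Segment 2: (6,12) -> (6,8)

Answer: ------#-------
------#-------
------#-------
------#-------
------#-------
--------------
--------------
--------------
--------------
--------------
--------------
--------------
--------------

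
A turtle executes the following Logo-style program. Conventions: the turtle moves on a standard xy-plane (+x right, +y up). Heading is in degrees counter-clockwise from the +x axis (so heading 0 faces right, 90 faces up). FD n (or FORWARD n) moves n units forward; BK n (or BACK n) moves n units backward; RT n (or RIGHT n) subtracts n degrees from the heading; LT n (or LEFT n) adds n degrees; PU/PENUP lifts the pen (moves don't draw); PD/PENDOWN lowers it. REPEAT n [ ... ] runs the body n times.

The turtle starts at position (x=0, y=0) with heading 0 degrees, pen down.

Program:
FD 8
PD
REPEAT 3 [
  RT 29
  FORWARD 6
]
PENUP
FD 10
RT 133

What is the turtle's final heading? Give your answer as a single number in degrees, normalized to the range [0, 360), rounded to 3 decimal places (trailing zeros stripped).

Answer: 140

Derivation:
Executing turtle program step by step:
Start: pos=(0,0), heading=0, pen down
FD 8: (0,0) -> (8,0) [heading=0, draw]
PD: pen down
REPEAT 3 [
  -- iteration 1/3 --
  RT 29: heading 0 -> 331
  FD 6: (8,0) -> (13.248,-2.909) [heading=331, draw]
  -- iteration 2/3 --
  RT 29: heading 331 -> 302
  FD 6: (13.248,-2.909) -> (16.427,-7.997) [heading=302, draw]
  -- iteration 3/3 --
  RT 29: heading 302 -> 273
  FD 6: (16.427,-7.997) -> (16.741,-13.989) [heading=273, draw]
]
PU: pen up
FD 10: (16.741,-13.989) -> (17.265,-23.975) [heading=273, move]
RT 133: heading 273 -> 140
Final: pos=(17.265,-23.975), heading=140, 4 segment(s) drawn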